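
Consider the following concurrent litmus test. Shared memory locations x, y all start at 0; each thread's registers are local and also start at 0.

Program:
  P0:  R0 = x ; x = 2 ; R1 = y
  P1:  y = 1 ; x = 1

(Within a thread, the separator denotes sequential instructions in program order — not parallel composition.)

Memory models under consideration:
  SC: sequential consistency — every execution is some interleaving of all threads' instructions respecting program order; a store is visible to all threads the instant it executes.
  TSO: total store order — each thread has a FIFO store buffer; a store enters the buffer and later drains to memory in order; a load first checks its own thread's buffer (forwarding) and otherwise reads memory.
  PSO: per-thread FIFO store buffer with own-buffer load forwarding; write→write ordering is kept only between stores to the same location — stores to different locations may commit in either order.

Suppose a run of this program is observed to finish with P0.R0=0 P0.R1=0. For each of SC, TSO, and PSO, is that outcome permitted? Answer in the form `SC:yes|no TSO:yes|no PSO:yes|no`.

SC:yes TSO:yes PSO:yes

outcome vector order: (P0.R0,P0.R1)
[SC] allowed = {(0,0) (0,1) (1,1)}
[TSO] allowed = {(0,0) (0,1) (1,1)}
[PSO] allowed = {(0,0) (0,1) (1,0) (1,1)}
target (0,0) ∈ {SC,TSO,PSO}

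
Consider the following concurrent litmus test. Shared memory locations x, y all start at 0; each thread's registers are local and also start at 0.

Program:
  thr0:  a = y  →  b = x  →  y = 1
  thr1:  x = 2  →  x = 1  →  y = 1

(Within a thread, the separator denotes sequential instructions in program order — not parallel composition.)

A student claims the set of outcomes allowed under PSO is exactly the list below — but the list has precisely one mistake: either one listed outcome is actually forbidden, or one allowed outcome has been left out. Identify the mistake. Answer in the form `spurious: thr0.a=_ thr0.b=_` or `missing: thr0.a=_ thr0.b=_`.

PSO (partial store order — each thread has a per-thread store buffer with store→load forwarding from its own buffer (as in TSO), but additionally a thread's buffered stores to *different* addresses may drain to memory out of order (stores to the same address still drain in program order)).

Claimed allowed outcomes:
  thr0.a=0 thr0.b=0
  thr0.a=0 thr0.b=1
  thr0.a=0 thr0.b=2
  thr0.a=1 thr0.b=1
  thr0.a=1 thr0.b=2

outcome vector order: (thr0.a,thr0.b)
under PSO → (0,0), (0,1), (0,2), (1,0), (1,1), (1,2)
PSO∖claimed = {(1,0)}

missing: thr0.a=1 thr0.b=0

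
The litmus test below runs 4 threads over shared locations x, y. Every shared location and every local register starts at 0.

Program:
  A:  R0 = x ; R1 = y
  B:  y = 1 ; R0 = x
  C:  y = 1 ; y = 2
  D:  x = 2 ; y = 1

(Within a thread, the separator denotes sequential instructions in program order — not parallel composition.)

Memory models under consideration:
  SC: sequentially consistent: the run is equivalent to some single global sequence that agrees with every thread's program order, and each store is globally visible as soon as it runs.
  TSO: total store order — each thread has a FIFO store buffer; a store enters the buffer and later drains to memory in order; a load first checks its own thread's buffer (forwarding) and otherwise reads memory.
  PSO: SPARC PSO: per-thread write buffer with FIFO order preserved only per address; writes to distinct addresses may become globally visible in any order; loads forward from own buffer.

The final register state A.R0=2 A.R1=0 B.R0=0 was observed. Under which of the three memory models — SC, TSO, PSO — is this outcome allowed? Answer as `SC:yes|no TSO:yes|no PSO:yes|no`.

outcome vector order: (A.R0,A.R1,B.R0)
SC: 11 outcomes — {<0 0 0>, <0 0 2>, <0 1 0>, <0 1 2>, <0 2 0>, <0 2 2>, <2 0 2>, <2 1 0>, <2 1 2>, <2 2 0>, <2 2 2>}
TSO: 12 outcomes — {<0 0 0>, <0 0 2>, <0 1 0>, <0 1 2>, <0 2 0>, <0 2 2>, <2 0 0>, <2 0 2>, <2 1 0>, <2 1 2>, <2 2 0>, <2 2 2>}
PSO: 12 outcomes — {<0 0 0>, <0 0 2>, <0 1 0>, <0 1 2>, <0 2 0>, <0 2 2>, <2 0 0>, <2 0 2>, <2 1 0>, <2 1 2>, <2 2 0>, <2 2 2>}
target <2 0 0> ∈ {TSO,PSO}

SC:no TSO:yes PSO:yes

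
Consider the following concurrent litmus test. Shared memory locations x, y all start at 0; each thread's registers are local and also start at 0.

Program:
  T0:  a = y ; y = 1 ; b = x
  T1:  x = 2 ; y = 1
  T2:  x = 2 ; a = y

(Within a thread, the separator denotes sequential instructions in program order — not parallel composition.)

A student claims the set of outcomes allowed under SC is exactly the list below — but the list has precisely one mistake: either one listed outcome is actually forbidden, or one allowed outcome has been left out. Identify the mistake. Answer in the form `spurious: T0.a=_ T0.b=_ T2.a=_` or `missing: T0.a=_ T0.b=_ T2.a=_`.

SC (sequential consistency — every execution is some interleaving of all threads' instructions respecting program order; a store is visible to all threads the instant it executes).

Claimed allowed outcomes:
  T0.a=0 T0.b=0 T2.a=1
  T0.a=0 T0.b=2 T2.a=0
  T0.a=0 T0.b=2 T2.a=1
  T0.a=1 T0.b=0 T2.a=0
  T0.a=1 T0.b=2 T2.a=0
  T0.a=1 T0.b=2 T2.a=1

outcome vector order: (T0.a,T0.b,T2.a)
SC: 5 outcomes — {(0,0,1) (0,2,0) (0,2,1) (1,2,0) (1,2,1)}
claimed∖SC = {(1,0,0)}

spurious: T0.a=1 T0.b=0 T2.a=0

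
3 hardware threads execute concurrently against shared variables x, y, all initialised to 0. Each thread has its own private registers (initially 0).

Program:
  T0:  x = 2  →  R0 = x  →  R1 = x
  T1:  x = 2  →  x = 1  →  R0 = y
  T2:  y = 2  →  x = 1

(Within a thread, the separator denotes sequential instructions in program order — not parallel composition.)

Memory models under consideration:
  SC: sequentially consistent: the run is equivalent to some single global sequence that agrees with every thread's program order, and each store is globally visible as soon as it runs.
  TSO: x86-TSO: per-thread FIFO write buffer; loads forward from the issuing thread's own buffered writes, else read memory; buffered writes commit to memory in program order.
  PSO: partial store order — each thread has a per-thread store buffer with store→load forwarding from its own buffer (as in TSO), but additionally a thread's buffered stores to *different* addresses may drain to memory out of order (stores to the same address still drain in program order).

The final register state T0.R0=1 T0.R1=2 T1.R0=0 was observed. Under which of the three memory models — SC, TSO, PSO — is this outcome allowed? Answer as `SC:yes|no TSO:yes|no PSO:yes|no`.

outcome vector order: (T0.R0,T0.R1,T1.R0)
SC (7): (1,1,0), (1,1,2), (1,2,2), (2,1,0), (2,1,2), (2,2,0), (2,2,2)
TSO (8): (1,1,0), (1,1,2), (1,2,0), (1,2,2), (2,1,0), (2,1,2), (2,2,0), (2,2,2)
PSO (8): (1,1,0), (1,1,2), (1,2,0), (1,2,2), (2,1,0), (2,1,2), (2,2,0), (2,2,2)
target (1,2,0) ∈ {TSO,PSO}

SC:no TSO:yes PSO:yes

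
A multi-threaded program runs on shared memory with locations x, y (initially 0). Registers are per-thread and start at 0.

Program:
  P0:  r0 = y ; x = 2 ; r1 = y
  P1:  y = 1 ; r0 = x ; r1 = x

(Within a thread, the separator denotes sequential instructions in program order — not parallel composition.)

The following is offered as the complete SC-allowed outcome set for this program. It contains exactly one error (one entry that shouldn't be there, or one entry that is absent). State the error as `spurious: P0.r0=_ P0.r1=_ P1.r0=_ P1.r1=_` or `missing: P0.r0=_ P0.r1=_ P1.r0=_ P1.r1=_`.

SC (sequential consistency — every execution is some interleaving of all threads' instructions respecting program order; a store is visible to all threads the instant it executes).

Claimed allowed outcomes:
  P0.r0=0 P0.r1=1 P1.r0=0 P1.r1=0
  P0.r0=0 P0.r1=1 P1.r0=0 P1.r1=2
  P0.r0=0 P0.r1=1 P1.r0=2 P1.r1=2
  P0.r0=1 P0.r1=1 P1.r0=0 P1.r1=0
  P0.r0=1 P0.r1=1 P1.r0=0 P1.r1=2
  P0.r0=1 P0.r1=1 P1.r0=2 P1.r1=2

outcome vector order: (P0.r0,P0.r1,P1.r0,P1.r1)
[SC] allowed = {0/0/2/2 0/1/0/0 0/1/0/2 0/1/2/2 1/1/0/0 1/1/0/2 1/1/2/2}
SC∖claimed = {0/0/2/2}

missing: P0.r0=0 P0.r1=0 P1.r0=2 P1.r1=2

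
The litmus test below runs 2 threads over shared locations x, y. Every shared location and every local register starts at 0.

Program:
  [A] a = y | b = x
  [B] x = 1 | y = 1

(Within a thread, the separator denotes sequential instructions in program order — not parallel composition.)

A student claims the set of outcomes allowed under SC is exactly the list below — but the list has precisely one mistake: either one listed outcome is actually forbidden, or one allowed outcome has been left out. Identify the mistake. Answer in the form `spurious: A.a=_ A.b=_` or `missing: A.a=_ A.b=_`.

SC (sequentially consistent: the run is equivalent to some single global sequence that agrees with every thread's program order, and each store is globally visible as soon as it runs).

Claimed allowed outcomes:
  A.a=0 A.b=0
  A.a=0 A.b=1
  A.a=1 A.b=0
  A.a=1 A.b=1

outcome vector order: (A.a,A.b)
under SC → 00; 01; 11
claimed∖SC = {10}

spurious: A.a=1 A.b=0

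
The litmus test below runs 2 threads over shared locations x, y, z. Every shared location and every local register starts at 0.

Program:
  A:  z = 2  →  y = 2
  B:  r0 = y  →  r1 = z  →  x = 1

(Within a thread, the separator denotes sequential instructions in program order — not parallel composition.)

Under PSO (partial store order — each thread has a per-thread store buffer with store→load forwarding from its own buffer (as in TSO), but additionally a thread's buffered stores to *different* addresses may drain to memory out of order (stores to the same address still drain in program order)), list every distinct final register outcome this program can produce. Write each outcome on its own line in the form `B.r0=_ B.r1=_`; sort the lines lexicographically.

outcome vector order: (B.r0,B.r1)
|PSO outcomes| = 4

B.r0=0 B.r1=0
B.r0=0 B.r1=2
B.r0=2 B.r1=0
B.r0=2 B.r1=2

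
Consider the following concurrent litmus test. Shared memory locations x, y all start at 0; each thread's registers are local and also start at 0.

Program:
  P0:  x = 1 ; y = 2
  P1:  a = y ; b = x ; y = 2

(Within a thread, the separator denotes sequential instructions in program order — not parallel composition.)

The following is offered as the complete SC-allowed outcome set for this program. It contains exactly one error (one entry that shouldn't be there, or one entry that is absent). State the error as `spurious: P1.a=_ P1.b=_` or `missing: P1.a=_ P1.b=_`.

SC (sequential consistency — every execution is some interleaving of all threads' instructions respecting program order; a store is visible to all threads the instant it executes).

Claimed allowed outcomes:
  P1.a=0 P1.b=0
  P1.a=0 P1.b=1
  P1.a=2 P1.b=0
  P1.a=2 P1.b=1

outcome vector order: (P1.a,P1.b)
SC: 3 outcomes — {00, 01, 21}
claimed∖SC = {20}

spurious: P1.a=2 P1.b=0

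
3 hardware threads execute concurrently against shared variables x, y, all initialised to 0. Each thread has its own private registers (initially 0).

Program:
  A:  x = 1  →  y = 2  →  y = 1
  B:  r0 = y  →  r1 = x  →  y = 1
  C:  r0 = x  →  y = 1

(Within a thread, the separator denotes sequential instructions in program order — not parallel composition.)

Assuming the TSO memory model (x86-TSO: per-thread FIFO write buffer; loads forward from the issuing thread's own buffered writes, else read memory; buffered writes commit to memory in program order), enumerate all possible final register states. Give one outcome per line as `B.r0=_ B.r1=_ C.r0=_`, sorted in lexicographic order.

B.r0=0 B.r1=0 C.r0=0
B.r0=0 B.r1=0 C.r0=1
B.r0=0 B.r1=1 C.r0=0
B.r0=0 B.r1=1 C.r0=1
B.r0=1 B.r1=0 C.r0=0
B.r0=1 B.r1=1 C.r0=0
B.r0=1 B.r1=1 C.r0=1
B.r0=2 B.r1=1 C.r0=0
B.r0=2 B.r1=1 C.r0=1

outcome vector order: (B.r0,B.r1,C.r0)
|TSO outcomes| = 9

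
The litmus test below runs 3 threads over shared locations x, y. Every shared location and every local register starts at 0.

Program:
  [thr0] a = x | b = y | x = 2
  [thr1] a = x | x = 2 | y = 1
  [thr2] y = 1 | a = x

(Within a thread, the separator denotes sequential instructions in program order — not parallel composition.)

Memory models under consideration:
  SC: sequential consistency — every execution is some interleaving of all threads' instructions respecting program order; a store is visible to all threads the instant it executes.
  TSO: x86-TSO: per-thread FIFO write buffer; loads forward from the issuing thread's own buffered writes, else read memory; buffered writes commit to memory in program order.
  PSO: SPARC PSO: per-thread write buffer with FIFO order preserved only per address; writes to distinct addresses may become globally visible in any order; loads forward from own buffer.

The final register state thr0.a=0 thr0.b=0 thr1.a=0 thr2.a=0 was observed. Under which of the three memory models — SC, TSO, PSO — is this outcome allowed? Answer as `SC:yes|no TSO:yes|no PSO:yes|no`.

outcome vector order: (thr0.a,thr0.b,thr1.a,thr2.a)
under SC → (0,0,0,0), (0,0,0,2), (0,0,2,0), (0,0,2,2), (0,1,0,0), (0,1,0,2), (0,1,2,0), (0,1,2,2), (2,0,0,2), (2,1,0,0), (2,1,0,2)
under TSO → (0,0,0,0), (0,0,0,2), (0,0,2,0), (0,0,2,2), (0,1,0,0), (0,1,0,2), (0,1,2,0), (0,1,2,2), (2,0,0,0), (2,0,0,2), (2,1,0,0), (2,1,0,2)
under PSO → (0,0,0,0), (0,0,0,2), (0,0,2,0), (0,0,2,2), (0,1,0,0), (0,1,0,2), (0,1,2,0), (0,1,2,2), (2,0,0,0), (2,0,0,2), (2,1,0,0), (2,1,0,2)
target (0,0,0,0) ∈ {SC,TSO,PSO}

SC:yes TSO:yes PSO:yes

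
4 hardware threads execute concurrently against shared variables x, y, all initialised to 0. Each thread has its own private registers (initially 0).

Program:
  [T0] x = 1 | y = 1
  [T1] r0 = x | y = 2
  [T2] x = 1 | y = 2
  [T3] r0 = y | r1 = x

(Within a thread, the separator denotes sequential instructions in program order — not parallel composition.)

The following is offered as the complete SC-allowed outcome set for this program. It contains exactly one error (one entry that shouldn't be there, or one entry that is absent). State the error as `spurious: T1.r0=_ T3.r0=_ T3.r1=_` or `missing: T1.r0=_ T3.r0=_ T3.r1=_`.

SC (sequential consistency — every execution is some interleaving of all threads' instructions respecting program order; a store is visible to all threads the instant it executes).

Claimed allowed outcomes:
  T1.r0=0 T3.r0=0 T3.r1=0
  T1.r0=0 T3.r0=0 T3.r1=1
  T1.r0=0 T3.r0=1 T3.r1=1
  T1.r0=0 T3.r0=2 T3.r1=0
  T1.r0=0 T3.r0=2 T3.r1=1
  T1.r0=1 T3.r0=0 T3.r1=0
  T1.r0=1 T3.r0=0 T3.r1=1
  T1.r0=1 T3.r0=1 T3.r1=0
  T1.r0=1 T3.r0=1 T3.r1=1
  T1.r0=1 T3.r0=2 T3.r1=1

outcome vector order: (T1.r0,T3.r0,T3.r1)
under SC → (0,0,0); (0,0,1); (0,1,1); (0,2,0); (0,2,1); (1,0,0); (1,0,1); (1,1,1); (1,2,1)
claimed∖SC = {(1,1,0)}

spurious: T1.r0=1 T3.r0=1 T3.r1=0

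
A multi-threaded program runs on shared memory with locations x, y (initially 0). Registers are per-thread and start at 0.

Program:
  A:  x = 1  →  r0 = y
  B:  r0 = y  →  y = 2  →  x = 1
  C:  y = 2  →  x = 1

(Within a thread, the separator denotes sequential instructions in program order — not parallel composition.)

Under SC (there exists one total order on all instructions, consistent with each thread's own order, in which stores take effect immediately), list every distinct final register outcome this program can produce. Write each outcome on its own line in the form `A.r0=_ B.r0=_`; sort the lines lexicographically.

outcome vector order: (A.r0,B.r0)
|SC outcomes| = 4

A.r0=0 B.r0=0
A.r0=0 B.r0=2
A.r0=2 B.r0=0
A.r0=2 B.r0=2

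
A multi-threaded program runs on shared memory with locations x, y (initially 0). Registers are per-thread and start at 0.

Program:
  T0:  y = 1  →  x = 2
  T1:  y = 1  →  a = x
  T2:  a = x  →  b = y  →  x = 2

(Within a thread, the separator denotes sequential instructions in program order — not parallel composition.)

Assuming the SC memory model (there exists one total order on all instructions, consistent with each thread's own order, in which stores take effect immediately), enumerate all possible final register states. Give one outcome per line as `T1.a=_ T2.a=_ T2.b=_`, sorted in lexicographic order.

T1.a=0 T2.a=0 T2.b=0
T1.a=0 T2.a=0 T2.b=1
T1.a=0 T2.a=2 T2.b=1
T1.a=2 T2.a=0 T2.b=0
T1.a=2 T2.a=0 T2.b=1
T1.a=2 T2.a=2 T2.b=1

outcome vector order: (T1.a,T2.a,T2.b)
|SC outcomes| = 6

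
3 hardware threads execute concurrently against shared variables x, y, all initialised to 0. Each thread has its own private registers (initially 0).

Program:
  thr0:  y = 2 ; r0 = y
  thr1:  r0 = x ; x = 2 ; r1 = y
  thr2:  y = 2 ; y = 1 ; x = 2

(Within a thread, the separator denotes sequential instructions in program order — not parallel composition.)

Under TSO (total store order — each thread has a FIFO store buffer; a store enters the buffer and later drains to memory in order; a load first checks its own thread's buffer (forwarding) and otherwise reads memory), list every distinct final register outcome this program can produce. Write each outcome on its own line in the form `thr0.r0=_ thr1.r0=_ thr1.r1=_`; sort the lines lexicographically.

outcome vector order: (thr0.r0,thr1.r0,thr1.r1)
|TSO outcomes| = 9

thr0.r0=1 thr1.r0=0 thr1.r1=0
thr0.r0=1 thr1.r0=0 thr1.r1=1
thr0.r0=1 thr1.r0=0 thr1.r1=2
thr0.r0=1 thr1.r0=2 thr1.r1=1
thr0.r0=2 thr1.r0=0 thr1.r1=0
thr0.r0=2 thr1.r0=0 thr1.r1=1
thr0.r0=2 thr1.r0=0 thr1.r1=2
thr0.r0=2 thr1.r0=2 thr1.r1=1
thr0.r0=2 thr1.r0=2 thr1.r1=2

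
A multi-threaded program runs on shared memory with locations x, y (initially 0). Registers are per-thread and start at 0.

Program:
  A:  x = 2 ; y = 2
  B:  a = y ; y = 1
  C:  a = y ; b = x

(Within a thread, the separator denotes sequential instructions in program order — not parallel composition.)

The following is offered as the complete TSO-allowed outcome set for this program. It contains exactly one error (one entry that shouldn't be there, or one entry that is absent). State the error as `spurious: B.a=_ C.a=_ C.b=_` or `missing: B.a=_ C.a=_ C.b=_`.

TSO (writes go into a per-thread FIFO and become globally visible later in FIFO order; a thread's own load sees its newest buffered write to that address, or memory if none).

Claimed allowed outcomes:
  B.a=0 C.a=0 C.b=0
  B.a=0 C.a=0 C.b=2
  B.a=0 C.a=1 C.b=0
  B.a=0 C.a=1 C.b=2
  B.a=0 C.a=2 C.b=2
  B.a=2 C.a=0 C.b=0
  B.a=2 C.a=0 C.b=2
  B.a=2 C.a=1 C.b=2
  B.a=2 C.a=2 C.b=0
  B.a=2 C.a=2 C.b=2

spurious: B.a=2 C.a=2 C.b=0

outcome vector order: (B.a,C.a,C.b)
TSO (9): <0 0 0> <0 0 2> <0 1 0> <0 1 2> <0 2 2> <2 0 0> <2 0 2> <2 1 2> <2 2 2>
claimed∖TSO = {<2 2 0>}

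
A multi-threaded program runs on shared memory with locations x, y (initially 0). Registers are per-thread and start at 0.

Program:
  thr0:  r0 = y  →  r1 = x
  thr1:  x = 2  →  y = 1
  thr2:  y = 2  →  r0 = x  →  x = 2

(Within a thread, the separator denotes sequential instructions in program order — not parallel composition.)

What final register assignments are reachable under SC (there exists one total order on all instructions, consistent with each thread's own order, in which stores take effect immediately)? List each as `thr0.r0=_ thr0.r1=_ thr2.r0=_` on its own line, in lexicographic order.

thr0.r0=0 thr0.r1=0 thr2.r0=0
thr0.r0=0 thr0.r1=0 thr2.r0=2
thr0.r0=0 thr0.r1=2 thr2.r0=0
thr0.r0=0 thr0.r1=2 thr2.r0=2
thr0.r0=1 thr0.r1=2 thr2.r0=0
thr0.r0=1 thr0.r1=2 thr2.r0=2
thr0.r0=2 thr0.r1=0 thr2.r0=0
thr0.r0=2 thr0.r1=0 thr2.r0=2
thr0.r0=2 thr0.r1=2 thr2.r0=0
thr0.r0=2 thr0.r1=2 thr2.r0=2

outcome vector order: (thr0.r0,thr0.r1,thr2.r0)
|SC outcomes| = 10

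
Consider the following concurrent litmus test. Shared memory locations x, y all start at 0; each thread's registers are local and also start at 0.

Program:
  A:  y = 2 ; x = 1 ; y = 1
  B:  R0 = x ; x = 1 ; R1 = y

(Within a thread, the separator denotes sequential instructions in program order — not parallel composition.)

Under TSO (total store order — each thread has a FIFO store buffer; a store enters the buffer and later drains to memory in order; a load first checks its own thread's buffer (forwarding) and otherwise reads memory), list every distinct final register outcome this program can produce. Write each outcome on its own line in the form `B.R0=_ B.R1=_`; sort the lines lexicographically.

outcome vector order: (B.R0,B.R1)
|TSO outcomes| = 5

B.R0=0 B.R1=0
B.R0=0 B.R1=1
B.R0=0 B.R1=2
B.R0=1 B.R1=1
B.R0=1 B.R1=2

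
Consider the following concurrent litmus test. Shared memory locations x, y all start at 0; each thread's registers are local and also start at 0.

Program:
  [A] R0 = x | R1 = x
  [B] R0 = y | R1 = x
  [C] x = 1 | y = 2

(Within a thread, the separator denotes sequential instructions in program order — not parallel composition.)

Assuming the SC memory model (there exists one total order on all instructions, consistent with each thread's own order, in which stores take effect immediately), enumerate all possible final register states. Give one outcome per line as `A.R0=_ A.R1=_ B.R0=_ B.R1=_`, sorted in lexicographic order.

A.R0=0 A.R1=0 B.R0=0 B.R1=0
A.R0=0 A.R1=0 B.R0=0 B.R1=1
A.R0=0 A.R1=0 B.R0=2 B.R1=1
A.R0=0 A.R1=1 B.R0=0 B.R1=0
A.R0=0 A.R1=1 B.R0=0 B.R1=1
A.R0=0 A.R1=1 B.R0=2 B.R1=1
A.R0=1 A.R1=1 B.R0=0 B.R1=0
A.R0=1 A.R1=1 B.R0=0 B.R1=1
A.R0=1 A.R1=1 B.R0=2 B.R1=1

outcome vector order: (A.R0,A.R1,B.R0,B.R1)
|SC outcomes| = 9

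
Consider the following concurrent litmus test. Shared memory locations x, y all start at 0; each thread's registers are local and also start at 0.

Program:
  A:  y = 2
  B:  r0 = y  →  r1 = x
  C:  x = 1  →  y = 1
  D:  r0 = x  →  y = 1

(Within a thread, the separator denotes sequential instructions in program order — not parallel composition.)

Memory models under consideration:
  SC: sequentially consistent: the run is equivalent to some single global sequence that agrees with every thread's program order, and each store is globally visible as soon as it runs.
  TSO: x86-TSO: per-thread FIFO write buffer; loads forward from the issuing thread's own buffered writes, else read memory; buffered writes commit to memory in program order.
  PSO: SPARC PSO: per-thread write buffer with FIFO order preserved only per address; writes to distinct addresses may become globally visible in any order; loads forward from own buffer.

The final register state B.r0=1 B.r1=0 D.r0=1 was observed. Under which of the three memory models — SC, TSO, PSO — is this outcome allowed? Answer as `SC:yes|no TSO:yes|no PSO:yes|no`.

outcome vector order: (B.r0,B.r1,D.r0)
SC: 11 outcomes — {(0,0,0), (0,0,1), (0,1,0), (0,1,1), (1,0,0), (1,1,0), (1,1,1), (2,0,0), (2,0,1), (2,1,0), (2,1,1)}
TSO: 11 outcomes — {(0,0,0), (0,0,1), (0,1,0), (0,1,1), (1,0,0), (1,1,0), (1,1,1), (2,0,0), (2,0,1), (2,1,0), (2,1,1)}
PSO: 12 outcomes — {(0,0,0), (0,0,1), (0,1,0), (0,1,1), (1,0,0), (1,0,1), (1,1,0), (1,1,1), (2,0,0), (2,0,1), (2,1,0), (2,1,1)}
target (1,0,1) ∈ {PSO}

SC:no TSO:no PSO:yes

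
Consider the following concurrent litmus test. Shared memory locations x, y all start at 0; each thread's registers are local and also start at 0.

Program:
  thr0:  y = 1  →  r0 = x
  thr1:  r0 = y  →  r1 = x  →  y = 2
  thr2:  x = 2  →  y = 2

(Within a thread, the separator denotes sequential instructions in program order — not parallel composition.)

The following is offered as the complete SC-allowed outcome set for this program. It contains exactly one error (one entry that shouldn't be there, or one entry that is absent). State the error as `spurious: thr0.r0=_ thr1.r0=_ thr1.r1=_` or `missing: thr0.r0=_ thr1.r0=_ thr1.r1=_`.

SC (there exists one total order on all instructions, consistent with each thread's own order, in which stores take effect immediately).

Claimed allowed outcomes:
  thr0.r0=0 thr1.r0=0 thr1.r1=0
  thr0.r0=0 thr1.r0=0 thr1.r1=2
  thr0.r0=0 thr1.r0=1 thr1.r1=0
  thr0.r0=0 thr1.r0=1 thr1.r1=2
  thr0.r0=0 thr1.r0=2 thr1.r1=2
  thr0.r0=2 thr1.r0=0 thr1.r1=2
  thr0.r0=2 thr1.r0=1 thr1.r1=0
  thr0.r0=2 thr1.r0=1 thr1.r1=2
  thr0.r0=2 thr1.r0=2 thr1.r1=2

outcome vector order: (thr0.r0,thr1.r0,thr1.r1)
SC: 10 outcomes — {000, 002, 010, 012, 022, 200, 202, 210, 212, 222}
SC∖claimed = {200}

missing: thr0.r0=2 thr1.r0=0 thr1.r1=0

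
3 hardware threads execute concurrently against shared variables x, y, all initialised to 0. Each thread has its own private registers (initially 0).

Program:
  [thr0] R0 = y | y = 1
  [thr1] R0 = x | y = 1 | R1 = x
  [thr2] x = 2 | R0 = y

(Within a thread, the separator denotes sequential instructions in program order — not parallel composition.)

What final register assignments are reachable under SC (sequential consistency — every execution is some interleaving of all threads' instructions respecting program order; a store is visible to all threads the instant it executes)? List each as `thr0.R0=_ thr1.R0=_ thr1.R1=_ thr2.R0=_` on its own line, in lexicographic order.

outcome vector order: (thr0.R0,thr1.R0,thr1.R1,thr2.R0)
|SC outcomes| = 10

thr0.R0=0 thr1.R0=0 thr1.R1=0 thr2.R0=1
thr0.R0=0 thr1.R0=0 thr1.R1=2 thr2.R0=0
thr0.R0=0 thr1.R0=0 thr1.R1=2 thr2.R0=1
thr0.R0=0 thr1.R0=2 thr1.R1=2 thr2.R0=0
thr0.R0=0 thr1.R0=2 thr1.R1=2 thr2.R0=1
thr0.R0=1 thr1.R0=0 thr1.R1=0 thr2.R0=1
thr0.R0=1 thr1.R0=0 thr1.R1=2 thr2.R0=0
thr0.R0=1 thr1.R0=0 thr1.R1=2 thr2.R0=1
thr0.R0=1 thr1.R0=2 thr1.R1=2 thr2.R0=0
thr0.R0=1 thr1.R0=2 thr1.R1=2 thr2.R0=1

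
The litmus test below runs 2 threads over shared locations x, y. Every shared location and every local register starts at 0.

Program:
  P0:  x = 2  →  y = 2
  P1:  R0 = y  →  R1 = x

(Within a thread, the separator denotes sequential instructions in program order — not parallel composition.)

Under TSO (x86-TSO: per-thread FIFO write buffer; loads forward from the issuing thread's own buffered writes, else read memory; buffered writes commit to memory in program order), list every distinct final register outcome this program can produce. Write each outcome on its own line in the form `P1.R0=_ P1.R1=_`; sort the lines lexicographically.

outcome vector order: (P1.R0,P1.R1)
|TSO outcomes| = 3

P1.R0=0 P1.R1=0
P1.R0=0 P1.R1=2
P1.R0=2 P1.R1=2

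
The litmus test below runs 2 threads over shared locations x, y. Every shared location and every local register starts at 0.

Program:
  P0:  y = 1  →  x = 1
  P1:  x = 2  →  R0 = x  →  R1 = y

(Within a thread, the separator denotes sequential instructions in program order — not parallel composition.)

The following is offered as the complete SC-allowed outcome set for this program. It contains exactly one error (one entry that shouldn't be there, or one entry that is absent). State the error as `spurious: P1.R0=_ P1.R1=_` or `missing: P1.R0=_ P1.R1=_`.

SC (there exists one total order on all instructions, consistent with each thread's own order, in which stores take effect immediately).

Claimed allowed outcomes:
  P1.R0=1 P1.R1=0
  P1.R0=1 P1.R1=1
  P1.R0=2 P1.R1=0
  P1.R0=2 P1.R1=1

outcome vector order: (P1.R0,P1.R1)
under SC → 1/1, 2/0, 2/1
claimed∖SC = {1/0}

spurious: P1.R0=1 P1.R1=0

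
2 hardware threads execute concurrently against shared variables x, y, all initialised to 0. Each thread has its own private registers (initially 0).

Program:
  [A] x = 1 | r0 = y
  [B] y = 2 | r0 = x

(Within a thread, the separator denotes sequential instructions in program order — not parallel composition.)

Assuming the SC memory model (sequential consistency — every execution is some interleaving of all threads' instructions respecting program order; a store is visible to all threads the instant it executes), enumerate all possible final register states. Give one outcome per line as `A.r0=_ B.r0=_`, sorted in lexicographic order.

outcome vector order: (A.r0,B.r0)
|SC outcomes| = 3

A.r0=0 B.r0=1
A.r0=2 B.r0=0
A.r0=2 B.r0=1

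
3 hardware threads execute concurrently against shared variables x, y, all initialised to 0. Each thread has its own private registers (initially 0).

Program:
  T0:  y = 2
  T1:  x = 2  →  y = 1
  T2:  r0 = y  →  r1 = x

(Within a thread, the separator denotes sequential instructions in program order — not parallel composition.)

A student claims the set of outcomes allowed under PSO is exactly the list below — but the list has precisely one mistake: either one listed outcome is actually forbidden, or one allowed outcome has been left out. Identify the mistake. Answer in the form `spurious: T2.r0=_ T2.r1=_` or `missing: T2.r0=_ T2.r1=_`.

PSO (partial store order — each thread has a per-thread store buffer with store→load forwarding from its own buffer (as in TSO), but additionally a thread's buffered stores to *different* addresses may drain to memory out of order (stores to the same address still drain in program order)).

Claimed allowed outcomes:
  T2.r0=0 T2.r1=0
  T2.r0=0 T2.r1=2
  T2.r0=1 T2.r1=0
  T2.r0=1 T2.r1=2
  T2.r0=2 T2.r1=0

missing: T2.r0=2 T2.r1=2

outcome vector order: (T2.r0,T2.r1)
[PSO] allowed = {(0,0); (0,2); (1,0); (1,2); (2,0); (2,2)}
PSO∖claimed = {(2,2)}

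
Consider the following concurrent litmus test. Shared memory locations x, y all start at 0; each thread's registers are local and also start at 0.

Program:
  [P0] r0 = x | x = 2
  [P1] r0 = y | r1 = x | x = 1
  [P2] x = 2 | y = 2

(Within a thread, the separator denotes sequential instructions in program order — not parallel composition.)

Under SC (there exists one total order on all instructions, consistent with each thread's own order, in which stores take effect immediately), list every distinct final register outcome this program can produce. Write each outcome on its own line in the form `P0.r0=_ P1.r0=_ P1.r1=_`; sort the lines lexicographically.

outcome vector order: (P0.r0,P1.r0,P1.r1)
|SC outcomes| = 9

P0.r0=0 P1.r0=0 P1.r1=0
P0.r0=0 P1.r0=0 P1.r1=2
P0.r0=0 P1.r0=2 P1.r1=2
P0.r0=1 P1.r0=0 P1.r1=0
P0.r0=1 P1.r0=0 P1.r1=2
P0.r0=1 P1.r0=2 P1.r1=2
P0.r0=2 P1.r0=0 P1.r1=0
P0.r0=2 P1.r0=0 P1.r1=2
P0.r0=2 P1.r0=2 P1.r1=2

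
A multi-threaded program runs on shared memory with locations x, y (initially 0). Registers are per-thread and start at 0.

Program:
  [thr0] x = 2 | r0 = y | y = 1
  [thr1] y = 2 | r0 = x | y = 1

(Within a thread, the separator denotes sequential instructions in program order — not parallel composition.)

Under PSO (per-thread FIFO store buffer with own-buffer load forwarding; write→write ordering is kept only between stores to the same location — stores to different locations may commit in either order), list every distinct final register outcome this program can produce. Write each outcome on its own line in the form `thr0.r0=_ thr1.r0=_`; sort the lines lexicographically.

outcome vector order: (thr0.r0,thr1.r0)
|PSO outcomes| = 6

thr0.r0=0 thr1.r0=0
thr0.r0=0 thr1.r0=2
thr0.r0=1 thr1.r0=0
thr0.r0=1 thr1.r0=2
thr0.r0=2 thr1.r0=0
thr0.r0=2 thr1.r0=2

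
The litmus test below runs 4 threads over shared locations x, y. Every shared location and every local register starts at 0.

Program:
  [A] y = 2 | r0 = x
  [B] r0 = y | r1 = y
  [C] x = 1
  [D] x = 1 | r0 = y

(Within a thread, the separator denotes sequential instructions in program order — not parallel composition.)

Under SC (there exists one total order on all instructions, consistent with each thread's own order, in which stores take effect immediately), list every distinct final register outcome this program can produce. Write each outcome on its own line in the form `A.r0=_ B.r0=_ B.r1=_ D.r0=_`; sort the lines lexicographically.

outcome vector order: (A.r0,B.r0,B.r1,D.r0)
|SC outcomes| = 9

A.r0=0 B.r0=0 B.r1=0 D.r0=2
A.r0=0 B.r0=0 B.r1=2 D.r0=2
A.r0=0 B.r0=2 B.r1=2 D.r0=2
A.r0=1 B.r0=0 B.r1=0 D.r0=0
A.r0=1 B.r0=0 B.r1=0 D.r0=2
A.r0=1 B.r0=0 B.r1=2 D.r0=0
A.r0=1 B.r0=0 B.r1=2 D.r0=2
A.r0=1 B.r0=2 B.r1=2 D.r0=0
A.r0=1 B.r0=2 B.r1=2 D.r0=2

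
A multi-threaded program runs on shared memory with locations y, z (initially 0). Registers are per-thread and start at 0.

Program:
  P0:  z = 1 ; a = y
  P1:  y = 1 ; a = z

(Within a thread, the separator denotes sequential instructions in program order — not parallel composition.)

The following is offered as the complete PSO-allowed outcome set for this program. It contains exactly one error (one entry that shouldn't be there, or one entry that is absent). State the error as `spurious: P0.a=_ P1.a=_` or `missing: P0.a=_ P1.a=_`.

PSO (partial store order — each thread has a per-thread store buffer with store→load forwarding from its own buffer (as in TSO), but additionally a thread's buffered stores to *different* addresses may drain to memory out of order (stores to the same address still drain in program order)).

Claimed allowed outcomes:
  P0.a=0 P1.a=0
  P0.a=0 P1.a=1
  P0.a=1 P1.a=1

missing: P0.a=1 P1.a=0

outcome vector order: (P0.a,P1.a)
under PSO → 00, 01, 10, 11
PSO∖claimed = {10}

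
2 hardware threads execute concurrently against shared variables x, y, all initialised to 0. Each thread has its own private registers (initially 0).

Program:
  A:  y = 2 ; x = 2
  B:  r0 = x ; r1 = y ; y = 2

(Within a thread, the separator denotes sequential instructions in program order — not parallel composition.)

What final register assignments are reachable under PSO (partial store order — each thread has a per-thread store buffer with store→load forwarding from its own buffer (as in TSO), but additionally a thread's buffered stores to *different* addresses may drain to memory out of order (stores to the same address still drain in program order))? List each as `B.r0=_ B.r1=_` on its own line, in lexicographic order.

outcome vector order: (B.r0,B.r1)
|PSO outcomes| = 4

B.r0=0 B.r1=0
B.r0=0 B.r1=2
B.r0=2 B.r1=0
B.r0=2 B.r1=2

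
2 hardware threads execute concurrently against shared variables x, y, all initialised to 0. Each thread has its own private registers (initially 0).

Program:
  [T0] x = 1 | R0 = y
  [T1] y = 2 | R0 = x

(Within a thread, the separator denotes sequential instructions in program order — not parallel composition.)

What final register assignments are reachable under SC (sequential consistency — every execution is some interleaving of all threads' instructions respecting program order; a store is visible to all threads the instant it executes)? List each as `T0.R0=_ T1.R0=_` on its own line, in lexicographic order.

T0.R0=0 T1.R0=1
T0.R0=2 T1.R0=0
T0.R0=2 T1.R0=1

outcome vector order: (T0.R0,T1.R0)
|SC outcomes| = 3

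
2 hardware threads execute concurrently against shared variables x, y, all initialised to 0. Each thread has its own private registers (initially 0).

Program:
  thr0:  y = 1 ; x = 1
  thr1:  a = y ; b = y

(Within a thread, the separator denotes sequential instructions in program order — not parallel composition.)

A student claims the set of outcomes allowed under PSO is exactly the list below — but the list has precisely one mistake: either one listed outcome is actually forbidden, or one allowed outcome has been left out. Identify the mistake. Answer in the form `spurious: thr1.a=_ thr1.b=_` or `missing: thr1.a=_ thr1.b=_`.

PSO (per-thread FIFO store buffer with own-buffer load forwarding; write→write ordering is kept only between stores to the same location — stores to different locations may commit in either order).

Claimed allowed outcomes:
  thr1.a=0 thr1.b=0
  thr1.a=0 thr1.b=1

outcome vector order: (thr1.a,thr1.b)
under PSO → 00, 01, 11
PSO∖claimed = {11}

missing: thr1.a=1 thr1.b=1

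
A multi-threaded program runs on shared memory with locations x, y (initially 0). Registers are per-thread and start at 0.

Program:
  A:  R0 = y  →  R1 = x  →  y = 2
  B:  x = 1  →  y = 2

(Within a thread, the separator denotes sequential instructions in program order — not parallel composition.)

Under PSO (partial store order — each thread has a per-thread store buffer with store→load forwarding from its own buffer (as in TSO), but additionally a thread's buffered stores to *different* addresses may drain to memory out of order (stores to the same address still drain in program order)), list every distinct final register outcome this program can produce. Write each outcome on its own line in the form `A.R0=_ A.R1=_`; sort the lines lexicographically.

A.R0=0 A.R1=0
A.R0=0 A.R1=1
A.R0=2 A.R1=0
A.R0=2 A.R1=1

outcome vector order: (A.R0,A.R1)
|PSO outcomes| = 4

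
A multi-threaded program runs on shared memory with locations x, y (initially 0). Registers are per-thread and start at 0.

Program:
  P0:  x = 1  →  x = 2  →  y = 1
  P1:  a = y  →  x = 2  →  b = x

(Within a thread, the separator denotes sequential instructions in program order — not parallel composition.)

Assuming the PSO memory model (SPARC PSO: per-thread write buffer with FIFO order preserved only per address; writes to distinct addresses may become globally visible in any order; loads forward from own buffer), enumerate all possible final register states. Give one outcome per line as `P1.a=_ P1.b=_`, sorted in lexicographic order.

outcome vector order: (P1.a,P1.b)
|PSO outcomes| = 4

P1.a=0 P1.b=1
P1.a=0 P1.b=2
P1.a=1 P1.b=1
P1.a=1 P1.b=2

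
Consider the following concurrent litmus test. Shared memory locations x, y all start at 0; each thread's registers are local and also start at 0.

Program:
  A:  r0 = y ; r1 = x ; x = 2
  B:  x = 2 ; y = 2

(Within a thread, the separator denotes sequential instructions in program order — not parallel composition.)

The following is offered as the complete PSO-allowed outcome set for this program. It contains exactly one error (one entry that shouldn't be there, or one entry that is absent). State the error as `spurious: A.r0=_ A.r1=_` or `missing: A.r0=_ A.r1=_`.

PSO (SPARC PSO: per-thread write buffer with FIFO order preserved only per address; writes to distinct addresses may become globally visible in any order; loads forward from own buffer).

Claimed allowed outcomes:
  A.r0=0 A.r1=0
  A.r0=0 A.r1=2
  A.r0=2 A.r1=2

missing: A.r0=2 A.r1=0

outcome vector order: (A.r0,A.r1)
under PSO → 00; 02; 20; 22
PSO∖claimed = {20}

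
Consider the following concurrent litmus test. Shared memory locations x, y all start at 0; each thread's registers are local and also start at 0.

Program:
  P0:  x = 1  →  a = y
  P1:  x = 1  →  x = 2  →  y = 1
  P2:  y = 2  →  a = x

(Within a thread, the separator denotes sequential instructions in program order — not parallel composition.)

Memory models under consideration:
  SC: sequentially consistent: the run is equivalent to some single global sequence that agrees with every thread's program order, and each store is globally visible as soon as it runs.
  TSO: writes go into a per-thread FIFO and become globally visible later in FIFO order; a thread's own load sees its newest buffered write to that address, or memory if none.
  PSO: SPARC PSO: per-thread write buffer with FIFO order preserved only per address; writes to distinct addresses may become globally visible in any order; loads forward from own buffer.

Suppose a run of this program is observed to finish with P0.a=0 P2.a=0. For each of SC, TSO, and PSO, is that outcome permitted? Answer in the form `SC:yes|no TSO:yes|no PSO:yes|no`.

SC:no TSO:yes PSO:yes

outcome vector order: (P0.a,P2.a)
SC: 8 outcomes — {<0 1>, <0 2>, <1 0>, <1 1>, <1 2>, <2 0>, <2 1>, <2 2>}
TSO: 9 outcomes — {<0 0>, <0 1>, <0 2>, <1 0>, <1 1>, <1 2>, <2 0>, <2 1>, <2 2>}
PSO: 9 outcomes — {<0 0>, <0 1>, <0 2>, <1 0>, <1 1>, <1 2>, <2 0>, <2 1>, <2 2>}
target <0 0> ∈ {TSO,PSO}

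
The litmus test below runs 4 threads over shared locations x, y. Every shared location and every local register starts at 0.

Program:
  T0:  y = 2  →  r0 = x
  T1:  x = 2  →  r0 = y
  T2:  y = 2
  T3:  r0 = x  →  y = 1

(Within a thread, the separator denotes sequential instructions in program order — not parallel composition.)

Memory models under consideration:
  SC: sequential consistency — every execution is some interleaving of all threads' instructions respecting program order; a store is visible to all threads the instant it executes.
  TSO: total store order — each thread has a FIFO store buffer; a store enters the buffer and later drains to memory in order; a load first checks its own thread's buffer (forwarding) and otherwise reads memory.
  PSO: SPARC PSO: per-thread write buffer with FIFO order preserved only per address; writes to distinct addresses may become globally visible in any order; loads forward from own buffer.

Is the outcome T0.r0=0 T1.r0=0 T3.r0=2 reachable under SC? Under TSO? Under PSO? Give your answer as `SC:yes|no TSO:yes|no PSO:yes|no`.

outcome vector order: (T0.r0,T1.r0,T3.r0)
under SC → <0 1 0>; <0 1 2>; <0 2 0>; <0 2 2>; <2 0 0>; <2 0 2>; <2 1 0>; <2 1 2>; <2 2 0>; <2 2 2>
under TSO → <0 0 0>; <0 0 2>; <0 1 0>; <0 1 2>; <0 2 0>; <0 2 2>; <2 0 0>; <2 0 2>; <2 1 0>; <2 1 2>; <2 2 0>; <2 2 2>
under PSO → <0 0 0>; <0 0 2>; <0 1 0>; <0 1 2>; <0 2 0>; <0 2 2>; <2 0 0>; <2 0 2>; <2 1 0>; <2 1 2>; <2 2 0>; <2 2 2>
target <0 0 2> ∈ {TSO,PSO}

SC:no TSO:yes PSO:yes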